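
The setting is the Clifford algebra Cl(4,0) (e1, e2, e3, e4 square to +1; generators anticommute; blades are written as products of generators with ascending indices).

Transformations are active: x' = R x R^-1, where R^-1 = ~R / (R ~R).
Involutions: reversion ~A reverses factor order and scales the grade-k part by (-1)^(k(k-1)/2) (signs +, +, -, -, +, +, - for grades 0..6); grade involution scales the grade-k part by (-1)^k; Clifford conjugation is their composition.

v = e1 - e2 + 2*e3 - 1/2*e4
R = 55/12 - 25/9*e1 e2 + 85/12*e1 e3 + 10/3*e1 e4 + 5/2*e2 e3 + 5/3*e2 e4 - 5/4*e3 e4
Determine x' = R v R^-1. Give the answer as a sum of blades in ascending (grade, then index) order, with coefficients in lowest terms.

~R = 55/12 + 25/9*e1 e2 - 85/12*e1 e3 - 10/3*e1 e4 - 5/2*e2 e3 - 5/3*e2 e4 + 5/4*e3 e4, and R ~R = 130375/1296, so R^-1 = ~R / (130375/1296).
R v = 715/36*e1 + 85/36*e2 + 125/24*e3 - 35/24*e4 + 145/36*e1 e2 e3 + 115/18*e1 e2 e4 - 275/24*e1 e3 e4 - 10/3*e2 e3 e4
Answer: 7856/5215*e1 + 229/745*e2 - 4579/5215*e3 - 18409/10430*e4


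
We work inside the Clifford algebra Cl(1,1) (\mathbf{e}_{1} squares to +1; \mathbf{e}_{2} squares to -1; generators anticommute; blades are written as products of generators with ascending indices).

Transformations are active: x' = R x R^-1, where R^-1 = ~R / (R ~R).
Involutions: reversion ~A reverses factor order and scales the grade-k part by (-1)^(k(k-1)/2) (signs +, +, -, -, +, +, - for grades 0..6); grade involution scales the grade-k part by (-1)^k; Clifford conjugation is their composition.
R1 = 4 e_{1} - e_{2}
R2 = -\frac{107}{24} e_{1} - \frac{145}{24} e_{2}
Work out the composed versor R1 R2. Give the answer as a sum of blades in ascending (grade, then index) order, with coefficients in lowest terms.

Distribute over the terms of R1 (each basis-blade product reordered to ascending indices, repeated generators contracted through their squares):
(4 e_{1}) R2 = -\frac{107}{6} - \frac{145}{6} e_{1} e_{2}
(-e_{2}) R2 = -\frac{145}{24} - \frac{107}{24} e_{1} e_{2}
Summing the partial products and collecting blades:
Answer: -\frac{191}{8} - \frac{229}{8} e_{1} e_{2}


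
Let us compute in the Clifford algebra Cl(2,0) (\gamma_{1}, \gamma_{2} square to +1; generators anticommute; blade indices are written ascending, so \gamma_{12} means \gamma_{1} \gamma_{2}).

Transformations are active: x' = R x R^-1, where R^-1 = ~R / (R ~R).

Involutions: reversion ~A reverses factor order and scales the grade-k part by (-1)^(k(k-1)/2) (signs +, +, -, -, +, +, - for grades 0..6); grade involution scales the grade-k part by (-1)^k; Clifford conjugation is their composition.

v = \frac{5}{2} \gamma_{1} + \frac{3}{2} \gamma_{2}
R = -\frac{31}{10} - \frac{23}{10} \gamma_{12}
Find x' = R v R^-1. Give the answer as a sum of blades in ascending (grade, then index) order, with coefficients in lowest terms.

~R = -\frac{31}{10} + \frac{23}{10} \gamma_{12}, and R ~R = \frac{149}{10}, so R^-1 = ~R / (\frac{149}{10}).
R v = -\frac{56}{5} \gamma_{1} + \frac{11}{10} \gamma_{2}
Answer: \frac{3219}{1490} \gamma_{1} - \frac{2917}{1490} \gamma_{2}


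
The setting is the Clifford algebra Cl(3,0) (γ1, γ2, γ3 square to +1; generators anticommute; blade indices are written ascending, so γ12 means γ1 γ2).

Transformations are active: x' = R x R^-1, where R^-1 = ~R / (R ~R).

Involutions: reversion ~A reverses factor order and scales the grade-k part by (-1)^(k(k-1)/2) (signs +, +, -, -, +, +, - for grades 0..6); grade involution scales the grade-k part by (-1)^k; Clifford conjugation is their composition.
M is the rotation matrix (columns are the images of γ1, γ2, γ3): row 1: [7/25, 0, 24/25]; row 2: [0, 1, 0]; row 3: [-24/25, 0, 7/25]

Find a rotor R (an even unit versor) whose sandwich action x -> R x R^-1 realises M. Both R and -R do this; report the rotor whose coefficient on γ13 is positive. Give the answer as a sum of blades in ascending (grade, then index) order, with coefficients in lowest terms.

Method: write R = a + b12*γ12 + b13*γ13 + b23*γ23 with a^2 + b12^2 + b13^2 + b23^2 = 1 (so R^-1 = ~R). Expanding the columns R e_j ~R gives tr M = 4a^2 - 1 and, from the antisymmetric part, M21 - M12 = -4a*b12, M13 - M31 = 4a*b13, M32 - M23 = -4a*b23.
Here tr M = 39/25, so a^2 = (1 + tr M)/4 = 16/25 and a = ±4/5. Taking a = 4/5: M21 - M12 = 0, M13 - M31 = 48/25, M32 - M23 = 0, giving b12 = 0, b13 = 3/5, b23 = 0, i.e. R = 4/5 + 3/5*γ13.
Its γ13 coefficient is already positive.
Answer: 4/5 + 3/5*γ13. Sheet selection: the two-to-one cover makes ±R indistinguishable at the matrix level (trace 39/25), so uniqueness comes from the required sign on γ13.


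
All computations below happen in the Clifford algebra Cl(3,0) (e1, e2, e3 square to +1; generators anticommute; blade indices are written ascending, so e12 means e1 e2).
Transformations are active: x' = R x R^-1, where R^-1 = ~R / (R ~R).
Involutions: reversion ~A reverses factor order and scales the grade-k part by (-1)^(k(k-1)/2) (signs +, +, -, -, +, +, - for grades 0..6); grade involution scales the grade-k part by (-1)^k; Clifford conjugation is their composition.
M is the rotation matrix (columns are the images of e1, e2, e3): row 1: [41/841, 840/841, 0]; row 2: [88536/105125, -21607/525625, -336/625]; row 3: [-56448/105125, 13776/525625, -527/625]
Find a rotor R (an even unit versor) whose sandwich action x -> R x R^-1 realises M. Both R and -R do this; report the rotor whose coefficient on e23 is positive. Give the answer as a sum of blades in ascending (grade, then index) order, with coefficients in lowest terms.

Method: write R = a + b12*e12 + b13*e13 + b23*e23 with a^2 + b12^2 + b13^2 + b23^2 = 1 (so R^-1 = ~R). Expanding the columns R e_j ~R gives tr M = 4a^2 - 1 and, from the antisymmetric part, M21 - M12 = -4a*b12, M13 - M31 = 4a*b13, M32 - M23 = -4a*b23.
Here tr M = -439189/525625, so a^2 = (1 + tr M)/4 = 21609/525625 and a = ±147/725. Taking a = 147/725: M21 - M12 = -16464/105125, M13 - M31 = 56448/105125, M32 - M23 = 296352/525625, giving b12 = 28/145, b13 = 96/145, b23 = -504/725, i.e. R = 147/725 + 28/145*e12 + 96/145*e13 - 504/725*e23.
Its e23 coefficient is negative, so report the other preimage -R.
Answer: -147/725 - 28/145*e12 - 96/145*e13 + 504/725*e23. Sheet selection: the two-to-one cover makes ±R indistinguishable at the matrix level (trace -439189/525625), so uniqueness comes from the required sign on e23.


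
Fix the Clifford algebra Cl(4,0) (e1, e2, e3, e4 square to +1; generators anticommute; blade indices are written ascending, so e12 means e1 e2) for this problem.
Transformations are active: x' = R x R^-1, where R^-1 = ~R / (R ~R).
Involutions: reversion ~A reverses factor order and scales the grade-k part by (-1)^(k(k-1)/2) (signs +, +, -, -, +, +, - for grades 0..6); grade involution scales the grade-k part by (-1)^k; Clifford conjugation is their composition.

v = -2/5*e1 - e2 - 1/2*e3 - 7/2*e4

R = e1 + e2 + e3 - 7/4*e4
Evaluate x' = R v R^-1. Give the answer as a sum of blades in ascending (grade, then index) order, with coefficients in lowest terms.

~R = e1 + e2 + e3 - 7/4*e4, and R ~R = 97/16, so R^-1 = ~R / (97/16).
R v = 169/40 - 3/5*e12 - 1/10*e13 - 21/5*e14 + 1/2*e23 - 21/4*e24 - 35/8*e34
Answer: 174/97*e1 + 1161/485*e2 + 1837/970*e3 + 1029/970*e4


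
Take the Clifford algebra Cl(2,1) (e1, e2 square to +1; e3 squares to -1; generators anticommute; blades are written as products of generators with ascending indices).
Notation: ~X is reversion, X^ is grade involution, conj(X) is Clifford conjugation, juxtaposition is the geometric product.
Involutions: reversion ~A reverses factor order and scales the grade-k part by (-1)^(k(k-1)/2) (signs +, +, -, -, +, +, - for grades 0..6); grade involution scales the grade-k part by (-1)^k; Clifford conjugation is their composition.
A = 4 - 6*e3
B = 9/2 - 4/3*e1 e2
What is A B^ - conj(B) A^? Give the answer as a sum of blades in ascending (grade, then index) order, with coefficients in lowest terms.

first term: 18 - 27*e3 - 16/3*e1 e2 + 8*e1 e2 e3
second term: 18 + 27*e3 + 16/3*e1 e2 + 8*e1 e2 e3
Answer: -54*e3 - 32/3*e1 e2


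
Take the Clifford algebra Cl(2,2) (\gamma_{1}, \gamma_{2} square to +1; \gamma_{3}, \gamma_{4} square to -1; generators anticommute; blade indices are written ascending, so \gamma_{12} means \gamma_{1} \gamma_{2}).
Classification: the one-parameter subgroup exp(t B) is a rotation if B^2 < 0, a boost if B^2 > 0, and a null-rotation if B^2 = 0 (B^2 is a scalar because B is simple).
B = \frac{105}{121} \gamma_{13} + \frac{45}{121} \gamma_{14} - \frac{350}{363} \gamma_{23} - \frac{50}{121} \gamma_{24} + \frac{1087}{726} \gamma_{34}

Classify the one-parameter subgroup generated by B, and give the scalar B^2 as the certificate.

B^2 term by term: the squares give (\frac{105}{121})^2*(\gamma_{13})^2 + (\frac{45}{121})^2*(\gamma_{14})^2 + (-\frac{350}{363})^2*(\gamma_{23})^2 + (-\frac{50}{121})^2*(\gamma_{24})^2 + (\frac{1087}{726})^2*(\gamma_{34})^2 = \frac{11025}{14641}*(+1) + \frac{2025}{14641}*(+1) + \frac{122500}{131769}*(+1) + \frac{2500}{14641}*(+1) + \frac{1181569}{527076}*(-1) = -\frac{1}{4} (each basis 2-blade squares to minus the product of its generators' squares); cross terms between blades sharing an index anticommute and cancel; the commuting (index-disjoint) pairs give grade-4 terms 2*c*c'*(blade product), which cancel blade by blade — \gamma_{1234}: \frac{10500}{14641} - \frac{10500}{14641} = 0 — confirming B is simple. So B^2 = -\frac{1}{4}.
Answer: rotation, certificate B^2 = -\frac{1}{4}. Because -\frac{1}{4} is invariant under every versor sandwich, the classification follows from its sign alone.


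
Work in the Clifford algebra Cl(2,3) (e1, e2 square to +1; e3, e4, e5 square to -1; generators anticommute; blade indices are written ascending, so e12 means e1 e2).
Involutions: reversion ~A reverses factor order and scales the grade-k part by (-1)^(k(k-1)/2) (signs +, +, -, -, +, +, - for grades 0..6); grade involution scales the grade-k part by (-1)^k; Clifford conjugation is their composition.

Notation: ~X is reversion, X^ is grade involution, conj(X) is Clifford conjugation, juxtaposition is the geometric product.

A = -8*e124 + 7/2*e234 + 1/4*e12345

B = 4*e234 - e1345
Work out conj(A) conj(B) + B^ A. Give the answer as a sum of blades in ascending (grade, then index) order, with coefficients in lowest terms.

first term: -14 + 1/4*e2 + 32*e13 - e15 - 7/2*e125 + 8*e235
second term: 14 - 1/4*e2 + 32*e13 - e15 - 7/2*e125 + 8*e235
Answer: 64*e13 - 2*e15 - 7*e125 + 16*e235


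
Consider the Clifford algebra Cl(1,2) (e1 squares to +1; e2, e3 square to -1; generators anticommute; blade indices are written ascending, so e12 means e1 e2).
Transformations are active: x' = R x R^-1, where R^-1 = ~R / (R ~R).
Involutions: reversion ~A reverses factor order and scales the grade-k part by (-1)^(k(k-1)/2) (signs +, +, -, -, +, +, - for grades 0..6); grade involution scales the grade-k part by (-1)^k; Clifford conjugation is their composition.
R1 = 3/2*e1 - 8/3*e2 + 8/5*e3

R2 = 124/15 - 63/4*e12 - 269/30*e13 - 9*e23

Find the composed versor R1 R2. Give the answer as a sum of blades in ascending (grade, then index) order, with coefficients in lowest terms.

Distribute over the terms of R1 (each basis-blade product reordered to ascending indices, repeated generators contracted through their squares):
(3/2*e1) R2 = 62/5*e1 - 189/8*e2 - 269/20*e3 - 27/2*e123
(-8/3*e2) R2 = 42*e1 - 992/45*e2 - 24*e3 - 1076/45*e123
(8/5*e3) R2 = -1076/75*e1 - 72/5*e2 + 992/75*e3 - 126/5*e123
Summing the partial products and collecting blades:
Answer: 3004/75*e1 - 4325/72*e2 - 7267/300*e3 - 1127/18*e123


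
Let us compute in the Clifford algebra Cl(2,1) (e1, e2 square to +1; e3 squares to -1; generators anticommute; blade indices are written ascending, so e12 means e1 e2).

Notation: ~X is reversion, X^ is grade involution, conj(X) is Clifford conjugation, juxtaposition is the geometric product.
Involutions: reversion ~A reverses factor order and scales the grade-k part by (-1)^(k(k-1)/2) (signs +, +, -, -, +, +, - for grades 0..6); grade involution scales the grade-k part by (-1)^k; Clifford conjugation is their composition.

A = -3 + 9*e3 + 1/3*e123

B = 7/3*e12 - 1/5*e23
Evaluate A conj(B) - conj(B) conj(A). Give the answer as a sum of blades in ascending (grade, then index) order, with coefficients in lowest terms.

first term: 1/15*e1 + 9/5*e2 + 7/9*e3 + 7*e12 - 3/5*e23 - 21*e123
second term: 1/15*e1 + 9/5*e2 + 7/9*e3 + 7*e12 - 3/5*e23 + 21*e123
Answer: -42*e123


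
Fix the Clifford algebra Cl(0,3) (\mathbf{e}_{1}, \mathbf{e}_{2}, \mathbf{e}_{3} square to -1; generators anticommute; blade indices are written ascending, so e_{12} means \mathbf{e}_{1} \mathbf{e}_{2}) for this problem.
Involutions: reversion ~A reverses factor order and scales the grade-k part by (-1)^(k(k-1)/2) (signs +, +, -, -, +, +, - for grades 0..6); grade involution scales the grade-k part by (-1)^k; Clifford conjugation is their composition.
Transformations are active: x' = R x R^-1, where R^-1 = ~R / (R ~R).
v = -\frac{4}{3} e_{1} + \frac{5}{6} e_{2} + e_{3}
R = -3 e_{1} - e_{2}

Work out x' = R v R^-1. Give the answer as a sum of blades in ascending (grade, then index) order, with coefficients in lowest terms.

~R = -3 e_{1} - e_{2}, and R ~R = -10, so R^-1 = ~R / (-10).
R v = -\frac{19}{6} - \frac{23}{6} e_{12} - 3 e_{13} - e_{23}
Answer: -\frac{17}{30} e_{1} - \frac{22}{15} e_{2} - e_{3}


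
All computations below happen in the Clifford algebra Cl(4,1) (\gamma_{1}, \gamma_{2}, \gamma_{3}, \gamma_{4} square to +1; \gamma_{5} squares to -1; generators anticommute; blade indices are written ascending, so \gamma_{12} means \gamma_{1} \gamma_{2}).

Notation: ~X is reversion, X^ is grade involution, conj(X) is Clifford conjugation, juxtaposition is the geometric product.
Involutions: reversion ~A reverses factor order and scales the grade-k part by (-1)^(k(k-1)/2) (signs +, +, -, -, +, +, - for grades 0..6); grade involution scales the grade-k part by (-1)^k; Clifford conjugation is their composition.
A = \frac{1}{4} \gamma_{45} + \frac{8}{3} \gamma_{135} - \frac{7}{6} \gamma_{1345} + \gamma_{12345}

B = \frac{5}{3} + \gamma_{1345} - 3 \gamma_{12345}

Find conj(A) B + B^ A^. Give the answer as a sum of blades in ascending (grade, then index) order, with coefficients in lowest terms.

first term: -\frac{11}{6} + \frac{5}{2} \gamma_{2} - \frac{8}{3} \gamma_{4} - \frac{1}{4} \gamma_{13} + 8 \gamma_{24} - \frac{5}{12} \gamma_{45} + \frac{3}{4} \gamma_{123} + \frac{40}{9} \gamma_{135} - \frac{35}{18} \gamma_{1345} - \frac{5}{3} \gamma_{12345}
second term: \frac{25}{6} - \frac{9}{2} \gamma_{2} - \frac{8}{3} \gamma_{4} + \frac{1}{4} \gamma_{13} + 8 \gamma_{24} + \frac{5}{12} \gamma_{45} + \frac{3}{4} \gamma_{123} - \frac{40}{9} \gamma_{135} - \frac{35}{18} \gamma_{1345} - \frac{5}{3} \gamma_{12345}
Answer: \frac{7}{3} - 2 \gamma_{2} - \frac{16}{3} \gamma_{4} + 16 \gamma_{24} + \frac{3}{2} \gamma_{123} - \frac{35}{9} \gamma_{1345} - \frac{10}{3} \gamma_{12345}


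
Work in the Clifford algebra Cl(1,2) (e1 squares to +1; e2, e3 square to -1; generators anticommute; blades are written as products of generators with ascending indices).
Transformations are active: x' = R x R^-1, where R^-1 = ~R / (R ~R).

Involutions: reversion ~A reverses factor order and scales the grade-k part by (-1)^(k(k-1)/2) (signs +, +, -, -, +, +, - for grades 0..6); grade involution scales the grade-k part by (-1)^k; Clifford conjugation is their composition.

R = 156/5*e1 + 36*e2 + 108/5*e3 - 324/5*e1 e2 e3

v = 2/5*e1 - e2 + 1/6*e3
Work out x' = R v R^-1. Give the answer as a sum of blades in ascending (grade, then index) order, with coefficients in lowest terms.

~R = 156/5*e1 + 36*e2 + 108/5*e3 + 324/5*e1 e2 e3, and R ~R = 85248/25, so R^-1 = ~R / (85248/25).
R v = 1122/25 - 174/5*e1 e2 + 1534/25*e1 e3 + 42/25*e2 e3
Answer: 529/1480*e1 - 569/1480*e2 - 511/555*e3


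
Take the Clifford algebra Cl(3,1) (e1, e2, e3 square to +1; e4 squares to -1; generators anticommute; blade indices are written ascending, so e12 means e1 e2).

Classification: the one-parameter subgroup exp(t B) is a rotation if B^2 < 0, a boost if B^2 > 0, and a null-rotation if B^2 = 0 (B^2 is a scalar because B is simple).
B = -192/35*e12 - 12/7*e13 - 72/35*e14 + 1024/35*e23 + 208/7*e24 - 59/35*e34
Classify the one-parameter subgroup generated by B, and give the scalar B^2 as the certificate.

B^2 term by term: the squares give (-192/35)^2*(e12)^2 + (-12/7)^2*(e13)^2 + (-72/35)^2*(e14)^2 + (1024/35)^2*(e23)^2 + (208/7)^2*(e24)^2 + (-59/35)^2*(e34)^2 = 36864/1225*(-1) + 144/49*(-1) + 5184/1225*(+1) + 1048576/1225*(-1) + 43264/49*(+1) + 3481/1225*(+1) = 1 (each basis 2-blade squares to minus the product of its generators' squares); cross terms between blades sharing an index anticommute and cancel; the commuting (index-disjoint) pairs give grade-4 terms 2*c*c'*(blade product), which cancel blade by blade — e1234: 22656/1225 + 4992/49 - 147456/1225 = 0 — confirming B is simple. So B^2 = 1.
Answer: boost, certificate B^2 = 1. One invariant decides it: the square 1 survives every conjugation, and its sign is exactly the classification.


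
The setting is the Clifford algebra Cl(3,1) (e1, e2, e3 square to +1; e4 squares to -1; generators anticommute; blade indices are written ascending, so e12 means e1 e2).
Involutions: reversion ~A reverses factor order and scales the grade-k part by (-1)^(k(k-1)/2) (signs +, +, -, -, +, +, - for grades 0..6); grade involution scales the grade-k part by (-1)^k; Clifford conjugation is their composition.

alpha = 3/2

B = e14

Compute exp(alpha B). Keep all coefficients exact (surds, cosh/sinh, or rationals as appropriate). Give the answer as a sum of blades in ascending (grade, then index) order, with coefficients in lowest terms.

B^2 = (1)^2*(e14)^2 = 1*(+1) = 1 (a basis 2-blade squares to minus the product of its generators' squares).
B^2 = 1 — B^2 > 0, so the exponential closes hyperbolically: l = 1, alpha*l = 3/2, so exp(alpha B) = cosh(3/2) + (sinh(3/2)/1)*B = cosh(3/2) + (sinh(3/2))*B.
Answer: cosh(3/2) + sinh(3/2)*e14


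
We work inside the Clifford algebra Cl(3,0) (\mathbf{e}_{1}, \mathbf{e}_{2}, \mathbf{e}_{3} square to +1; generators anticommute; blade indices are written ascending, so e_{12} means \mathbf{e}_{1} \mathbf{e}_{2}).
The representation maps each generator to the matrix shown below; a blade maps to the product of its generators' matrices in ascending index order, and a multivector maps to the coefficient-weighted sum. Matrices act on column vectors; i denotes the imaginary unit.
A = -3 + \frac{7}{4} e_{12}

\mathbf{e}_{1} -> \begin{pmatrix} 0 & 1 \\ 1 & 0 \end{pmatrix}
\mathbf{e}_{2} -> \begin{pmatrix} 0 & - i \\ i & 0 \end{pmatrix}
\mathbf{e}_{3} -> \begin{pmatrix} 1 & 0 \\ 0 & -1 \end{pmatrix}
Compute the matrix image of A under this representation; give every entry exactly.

Bivector images (products of the table entries): rho(e_{12}) = rho(\mathbf{e}_{1})rho(\mathbf{e}_{2}) = \begin{pmatrix} i & 0 \\ 0 & - i \end{pmatrix}.
M = (-3)*1 + (\frac{7}{4})*rho(e_{12}), summed entrywise (1 is the identity matrix):
Answer: \begin{pmatrix} -3 + \frac{7 i}{4} & 0 \\ 0 & -3 - \frac{7 i}{4} \end{pmatrix}


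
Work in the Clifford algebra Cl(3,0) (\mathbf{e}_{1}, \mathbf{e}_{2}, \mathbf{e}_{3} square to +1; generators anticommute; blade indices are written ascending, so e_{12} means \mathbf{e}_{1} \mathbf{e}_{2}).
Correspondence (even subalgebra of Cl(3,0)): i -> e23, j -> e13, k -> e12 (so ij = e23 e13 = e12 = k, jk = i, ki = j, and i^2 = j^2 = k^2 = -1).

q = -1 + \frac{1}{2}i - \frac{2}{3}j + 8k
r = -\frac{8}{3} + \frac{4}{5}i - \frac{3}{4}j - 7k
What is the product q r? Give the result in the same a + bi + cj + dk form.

In blades: q = -1 + 8 e_{12} - \frac{2}{3} e_{13} + \frac{1}{2} e_{23}, r = -\frac{8}{3} - 7 e_{12} - \frac{3}{4} e_{13} + \frac{4}{5} e_{23}.
Distribute q over r term by term (generator squares from the signature, products reordered to ascending indices): (-1)*r = \frac{8}{3} + 7 e_{12} + \frac{3}{4} e_{13} - \frac{4}{5} e_{23}; (8 e_{12})*r = 56 - \frac{64}{3} e_{12} + \frac{32}{5} e_{13} + 6 e_{23}; (-\frac{2}{3} e_{13})*r = -\frac{1}{2} + \frac{8}{15} e_{12} + \frac{16}{9} e_{13} + \frac{14}{3} e_{23}; (\frac{1}{2} e_{23})*r = -\frac{2}{5} - \frac{3}{8} e_{12} + \frac{7}{2} e_{13} - \frac{4}{3} e_{23}.
Sum: \frac{1733}{30} - \frac{567}{40} e_{12} + \frac{2237}{180} e_{13} + \frac{128}{15} e_{23}; translating back through the correspondence:
Answer: \frac{1733}{30} + \frac{128}{15}i + \frac{2237}{180}j - \frac{567}{40}k


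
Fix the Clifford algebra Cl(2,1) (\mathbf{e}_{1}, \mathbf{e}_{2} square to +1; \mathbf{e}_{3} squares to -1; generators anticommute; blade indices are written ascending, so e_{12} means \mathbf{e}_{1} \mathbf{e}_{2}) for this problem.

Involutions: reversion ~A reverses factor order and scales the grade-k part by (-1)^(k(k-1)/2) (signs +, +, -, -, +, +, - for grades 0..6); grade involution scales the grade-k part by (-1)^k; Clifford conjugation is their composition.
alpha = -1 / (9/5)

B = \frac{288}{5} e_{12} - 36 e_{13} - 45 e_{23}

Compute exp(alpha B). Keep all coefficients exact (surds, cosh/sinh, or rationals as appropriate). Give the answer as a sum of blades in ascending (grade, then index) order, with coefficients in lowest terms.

B^2 term by term: the squares give (\frac{288}{5})^2*(e_{12})^2 + (-36)^2*(e_{13})^2 + (-45)^2*(e_{23})^2 = \frac{82944}{25}*(-1) + 1296*(+1) + 2025*(+1) = \frac{81}{25} (each basis 2-blade squares to minus the product of its generators' squares); cross terms between blades sharing an index anticommute and cancel. So B^2 = \frac{81}{25}.
B^2 = \frac{81}{25} — hyperbolic case — the even/odd split gives cosh and sinh: l = \frac{9}{5}, alpha*l = -1, so exp(alpha B) = cosh(-1) + (sinh(-1)/(\frac{9}{5}))*B = \cosh{\left(1 \right)} + (- \frac{5 \sinh{\left(1 \right)}}{9})*B.
Answer: \cosh{\left(1 \right)} - 32 \sinh{\left(1 \right)} e_{12} + 20 \sinh{\left(1 \right)} e_{13} + 25 \sinh{\left(1 \right)} e_{23}


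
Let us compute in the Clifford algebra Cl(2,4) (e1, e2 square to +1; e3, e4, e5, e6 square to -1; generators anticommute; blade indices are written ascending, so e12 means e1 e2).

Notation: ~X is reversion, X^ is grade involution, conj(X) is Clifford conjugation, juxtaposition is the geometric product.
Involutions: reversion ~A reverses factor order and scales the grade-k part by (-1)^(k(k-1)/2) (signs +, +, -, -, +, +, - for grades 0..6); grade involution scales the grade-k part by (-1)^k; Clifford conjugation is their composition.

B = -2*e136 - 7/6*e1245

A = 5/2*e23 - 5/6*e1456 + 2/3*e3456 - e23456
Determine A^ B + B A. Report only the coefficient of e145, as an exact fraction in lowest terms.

first term: -35/36*e26 + 5*e126 - 7/6*e136 + 4/3*e145 - 5/3*e345 + 7/9*e1236 - 2*e1245 + 35/12*e1345
second term: 35/36*e26 - 5*e126 - 7/6*e136 + 4/3*e145 - 5/3*e345 + 7/9*e1236 - 2*e1245 - 35/12*e1345
Answer: 8/3


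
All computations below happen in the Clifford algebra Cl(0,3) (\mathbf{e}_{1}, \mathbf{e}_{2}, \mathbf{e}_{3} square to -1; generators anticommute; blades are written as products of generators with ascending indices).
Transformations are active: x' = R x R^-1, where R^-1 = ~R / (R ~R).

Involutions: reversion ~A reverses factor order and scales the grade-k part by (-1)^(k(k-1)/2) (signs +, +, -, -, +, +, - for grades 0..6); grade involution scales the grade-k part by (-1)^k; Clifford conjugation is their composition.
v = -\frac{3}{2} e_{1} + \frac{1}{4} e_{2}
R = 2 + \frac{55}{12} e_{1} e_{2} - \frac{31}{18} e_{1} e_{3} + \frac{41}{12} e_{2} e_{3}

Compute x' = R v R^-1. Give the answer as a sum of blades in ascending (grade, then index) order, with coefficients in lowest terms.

~R = 2 - \frac{55}{12} e_{1} e_{2} + \frac{31}{18} e_{1} e_{3} - \frac{41}{12} e_{2} e_{3}, and R ~R = \frac{25691}{648}, so R^-1 = ~R / (\frac{25691}{648}).
R v = -\frac{199}{48} e_{1} - \frac{51}{8} e_{2} + \frac{55}{16} e_{3} - \frac{169}{36} e_{1} e_{2} e_{3}
Answer: \frac{609}{2234} e_{1} - \frac{5813}{4468} e_{2} - \frac{825}{1117} e_{3}


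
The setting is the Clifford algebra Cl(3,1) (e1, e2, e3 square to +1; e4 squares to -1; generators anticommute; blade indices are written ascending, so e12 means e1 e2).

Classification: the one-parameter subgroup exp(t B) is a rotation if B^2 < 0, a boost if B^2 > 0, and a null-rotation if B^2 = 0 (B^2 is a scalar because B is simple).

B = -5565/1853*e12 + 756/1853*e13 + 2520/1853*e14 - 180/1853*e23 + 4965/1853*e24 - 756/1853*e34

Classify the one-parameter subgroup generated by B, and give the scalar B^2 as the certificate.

B^2 term by term: the squares give (-5565/1853)^2*(e12)^2 + (756/1853)^2*(e13)^2 + (2520/1853)^2*(e14)^2 + (-180/1853)^2*(e23)^2 + (4965/1853)^2*(e24)^2 + (-756/1853)^2*(e34)^2 = 30969225/3433609*(-1) + 571536/3433609*(-1) + 6350400/3433609*(+1) + 32400/3433609*(-1) + 24651225/3433609*(+1) + 571536/3433609*(+1) = 0 (each basis 2-blade squares to minus the product of its generators' squares); cross terms between blades sharing an index anticommute and cancel; the commuting (index-disjoint) pairs give grade-4 terms 2*c*c'*(blade product), which cancel blade by blade — e1234: 8414280/3433609 - 7507080/3433609 - 907200/3433609 = 0 — confirming B is simple. So B^2 = 0.
Answer: null-rotation, certificate B^2 = 0. The scalar 0 is the complete invariant here: its sign names the subgroup type.


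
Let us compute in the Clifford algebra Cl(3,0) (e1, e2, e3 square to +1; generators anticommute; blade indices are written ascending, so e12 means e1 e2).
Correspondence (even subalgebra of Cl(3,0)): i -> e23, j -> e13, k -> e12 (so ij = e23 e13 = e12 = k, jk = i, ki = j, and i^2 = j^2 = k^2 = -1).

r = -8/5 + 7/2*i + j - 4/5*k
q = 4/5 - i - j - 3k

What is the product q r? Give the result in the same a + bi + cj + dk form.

In blades: q = 4/5 - 3*e12 - e13 - e23, r = -8/5 - 4/5*e12 + e13 + 7/2*e23.
Distribute q over r term by term (generator squares from the signature, products reordered to ascending indices): (4/5)*r = -32/25 - 16/25*e12 + 4/5*e13 + 14/5*e23; (-3*e12)*r = -12/5 + 24/5*e12 - 21/2*e13 + 3*e23; (-e13)*r = 1 + 7/2*e12 + 8/5*e13 + 4/5*e23; (-e23)*r = 7/2 - e12 - 4/5*e13 + 8/5*e23.
Sum: 41/50 + 333/50*e12 - 89/10*e13 + 41/5*e23; translating back through the correspondence:
Answer: 41/50 + 41/5*i - 89/10*j + 333/50*k


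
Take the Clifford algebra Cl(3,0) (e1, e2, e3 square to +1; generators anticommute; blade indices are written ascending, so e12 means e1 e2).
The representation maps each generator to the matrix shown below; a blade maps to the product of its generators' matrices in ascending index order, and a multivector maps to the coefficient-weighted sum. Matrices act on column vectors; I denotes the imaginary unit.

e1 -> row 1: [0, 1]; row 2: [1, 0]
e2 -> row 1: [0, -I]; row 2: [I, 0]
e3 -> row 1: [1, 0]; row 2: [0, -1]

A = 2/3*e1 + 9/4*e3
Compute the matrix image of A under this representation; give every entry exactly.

M = (2/3)*rho(e1) + (9/4)*rho(e3), summed entrywise:
Answer: row 1: [9/4, 2/3]; row 2: [2/3, -9/4]


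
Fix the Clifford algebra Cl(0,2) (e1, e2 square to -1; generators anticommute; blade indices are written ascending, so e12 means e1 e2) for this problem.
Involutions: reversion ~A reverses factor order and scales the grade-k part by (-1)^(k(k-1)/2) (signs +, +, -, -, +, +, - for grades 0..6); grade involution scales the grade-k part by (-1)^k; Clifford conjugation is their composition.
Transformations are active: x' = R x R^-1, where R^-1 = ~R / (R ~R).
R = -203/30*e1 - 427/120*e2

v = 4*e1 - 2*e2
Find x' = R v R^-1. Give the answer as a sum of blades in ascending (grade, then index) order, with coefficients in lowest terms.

~R = -203/30*e1 - 427/120*e2, and R ~R = -841673/14400, so R^-1 = ~R / (-841673/14400).
R v = 399/20 + 833/30*e12
Answer: 10636/17177*e1 + 76078/17177*e2


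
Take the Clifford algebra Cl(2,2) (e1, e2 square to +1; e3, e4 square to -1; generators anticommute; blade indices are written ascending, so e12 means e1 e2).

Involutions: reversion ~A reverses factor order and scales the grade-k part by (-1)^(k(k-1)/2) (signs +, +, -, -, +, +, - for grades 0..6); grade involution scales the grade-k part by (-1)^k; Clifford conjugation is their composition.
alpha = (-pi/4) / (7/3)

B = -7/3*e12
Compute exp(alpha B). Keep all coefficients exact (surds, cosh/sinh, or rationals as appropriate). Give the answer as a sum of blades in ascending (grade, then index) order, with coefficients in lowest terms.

B^2 = (-7/3)^2*(e12)^2 = 49/9*(-1) = -49/9 (a basis 2-blade squares to minus the product of its generators' squares).
B^2 = -49/9 — the series telescopes trigonometrically here: l = 7/3, alpha*l = -pi/4, so exp(alpha B) = cos(-pi/4) + (sin(-pi/4)/(7/3))*B = sqrt(2)/2 + (-3*sqrt(2)/14)*B.
Answer: sqrt(2)/2 + sqrt(2)/2*e12


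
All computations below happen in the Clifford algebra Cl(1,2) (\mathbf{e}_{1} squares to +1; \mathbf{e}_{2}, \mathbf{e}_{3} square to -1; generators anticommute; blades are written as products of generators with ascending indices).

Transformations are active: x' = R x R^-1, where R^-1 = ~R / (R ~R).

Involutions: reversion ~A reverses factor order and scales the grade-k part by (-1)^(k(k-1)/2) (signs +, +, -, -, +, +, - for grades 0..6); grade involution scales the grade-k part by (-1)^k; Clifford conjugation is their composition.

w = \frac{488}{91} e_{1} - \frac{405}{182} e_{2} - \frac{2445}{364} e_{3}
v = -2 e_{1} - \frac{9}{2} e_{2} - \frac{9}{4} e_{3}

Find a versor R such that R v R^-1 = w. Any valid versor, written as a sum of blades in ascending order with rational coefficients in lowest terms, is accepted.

Sketch: the shared square -\frac{341}{16} makes R = v + w = \frac{306}{91} e_{1} - \frac{612}{91} e_{2} - \frac{816}{91} e_{3} the natural versor; its sandwich fixes that direction, negates (v - w)/2, and sends v to w.
Answer: \frac{306}{91} e_{1} - \frac{612}{91} e_{2} - \frac{816}{91} e_{3}


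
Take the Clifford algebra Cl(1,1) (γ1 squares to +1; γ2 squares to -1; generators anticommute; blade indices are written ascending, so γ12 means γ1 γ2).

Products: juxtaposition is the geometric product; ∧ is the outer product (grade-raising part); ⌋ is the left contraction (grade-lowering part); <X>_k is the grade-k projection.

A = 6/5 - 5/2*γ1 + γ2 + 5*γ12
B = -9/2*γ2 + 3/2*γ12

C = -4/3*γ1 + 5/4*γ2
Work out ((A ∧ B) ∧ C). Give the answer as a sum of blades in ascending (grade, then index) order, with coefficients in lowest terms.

step 1: -27/5*γ2 + 261/20*γ12
step 2: -36/5*γ12
Answer: -36/5*γ12


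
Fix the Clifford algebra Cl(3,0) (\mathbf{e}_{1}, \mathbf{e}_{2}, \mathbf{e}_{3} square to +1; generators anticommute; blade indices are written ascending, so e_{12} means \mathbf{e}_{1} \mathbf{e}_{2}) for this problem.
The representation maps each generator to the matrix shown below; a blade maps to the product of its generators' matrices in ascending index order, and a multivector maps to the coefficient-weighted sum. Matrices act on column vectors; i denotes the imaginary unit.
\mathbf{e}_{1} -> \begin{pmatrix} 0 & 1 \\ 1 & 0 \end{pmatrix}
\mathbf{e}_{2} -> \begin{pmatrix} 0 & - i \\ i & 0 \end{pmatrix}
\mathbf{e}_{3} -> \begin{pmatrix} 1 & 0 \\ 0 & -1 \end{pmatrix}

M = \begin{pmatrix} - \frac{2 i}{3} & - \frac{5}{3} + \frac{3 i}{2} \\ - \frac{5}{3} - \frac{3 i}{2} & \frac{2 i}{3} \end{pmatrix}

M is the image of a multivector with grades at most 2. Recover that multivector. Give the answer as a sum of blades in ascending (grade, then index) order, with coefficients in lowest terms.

Method: 1, rho(e_{1}), rho(e_{2}), rho(e_{3}) form a trace-orthogonal basis of the 2x2 complex matrices (tr(X Y) = 2 if X = Y, else 0), so M = m0*1 + m1*rho(e_{1}) + m2*rho(e_{2}) + m3*rho(e_{3}) with m0 = tr(M)/2 = 0, m1 = tr(M rho(e_{1}))/2 = - \frac{5}{3}, m2 = tr(M rho(e_{2}))/2 = - \frac{3}{2}, m3 = tr(M rho(e_{3}))/2 = - \frac{2 i}{3}.
Multiplying table entries, the bivector images are rho(e_{12}) = i*rho(e_{3}), rho(e_{13}) = -i*rho(e_{2}), rho(e_{23}) = i*rho(e_{1}); with real blade coefficients the real parts of m0..m3 are the coefficients of 1, e_{1}, e_{2}, e_{3} and the imaginary parts give the bivectors (e_{23}: Im m1, e_{13}: -Im m2, e_{12}: Im m3).
Answer: -\frac{5}{3} e_{1} - \frac{3}{2} e_{2} - \frac{2}{3} e_{12}


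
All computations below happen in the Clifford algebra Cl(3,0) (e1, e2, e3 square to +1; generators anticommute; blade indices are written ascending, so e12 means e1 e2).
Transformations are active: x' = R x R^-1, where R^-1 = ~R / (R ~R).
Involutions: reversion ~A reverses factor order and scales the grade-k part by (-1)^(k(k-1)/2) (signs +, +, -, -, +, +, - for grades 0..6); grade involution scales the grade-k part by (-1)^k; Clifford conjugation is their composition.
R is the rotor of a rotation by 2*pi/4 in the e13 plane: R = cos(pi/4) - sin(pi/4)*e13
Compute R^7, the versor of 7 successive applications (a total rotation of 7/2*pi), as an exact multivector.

Rotor phase runs at HALF the rotation angle; powers of one rotor simply add phase, so after 7 steps in e13 the phase is 7*pi/4 = 7*pi/4 and R^7 = cos(7*pi/4) - sin(7*pi/4)*e13.
cos(7*pi/4) = sqrt(2)/2 and sin(7*pi/4) = -sqrt(2)/2, so R^7 = sqrt(2)/2 + sqrt(2)/2*e13. The net rotation is 3/2*pi (after discarding 1 full turn, each of which contributes a factor -1 to the rotor); the rotor keeps the half-angle phase exactly.
Answer: sqrt(2)/2 + sqrt(2)/2*e13


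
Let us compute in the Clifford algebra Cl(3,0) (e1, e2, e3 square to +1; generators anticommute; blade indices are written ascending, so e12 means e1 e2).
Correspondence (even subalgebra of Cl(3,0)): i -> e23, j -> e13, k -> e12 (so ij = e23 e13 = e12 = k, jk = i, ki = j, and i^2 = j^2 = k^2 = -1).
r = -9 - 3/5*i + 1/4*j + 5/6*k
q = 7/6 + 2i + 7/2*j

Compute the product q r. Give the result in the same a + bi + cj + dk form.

In blades: q = 7/6 + 7/2*e13 + 2*e23, r = -9 + 5/6*e12 + 1/4*e13 - 3/5*e23.
Distribute q over r term by term (generator squares from the signature, products reordered to ascending indices): (7/6)*r = -21/2 + 35/36*e12 + 7/24*e13 - 7/10*e23; (7/2*e13)*r = -7/8 + 21/10*e12 - 63/2*e13 + 35/12*e23; (2*e23)*r = 6/5 + 1/2*e12 - 5/3*e13 - 18*e23.
Sum: -407/40 + 643/180*e12 - 263/8*e13 - 947/60*e23; translating back through the correspondence:
Answer: -407/40 - 947/60*i - 263/8*j + 643/180*k


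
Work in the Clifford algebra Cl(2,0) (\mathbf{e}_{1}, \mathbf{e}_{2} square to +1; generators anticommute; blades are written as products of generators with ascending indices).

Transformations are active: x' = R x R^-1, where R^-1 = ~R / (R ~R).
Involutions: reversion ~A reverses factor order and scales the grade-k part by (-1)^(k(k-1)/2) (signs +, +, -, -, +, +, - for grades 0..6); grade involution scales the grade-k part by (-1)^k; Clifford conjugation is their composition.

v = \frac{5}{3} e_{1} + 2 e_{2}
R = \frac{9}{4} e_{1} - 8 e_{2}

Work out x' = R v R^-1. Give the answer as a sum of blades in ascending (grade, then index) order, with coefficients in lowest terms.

~R = \frac{9}{4} e_{1} - 8 e_{2}, and R ~R = \frac{1105}{16}, so R^-1 = ~R / (\frac{1105}{16}).
R v = -\frac{49}{4} + \frac{107}{6} e_{1} e_{2}
Answer: -\frac{8171}{3315} e_{1} + \frac{926}{1105} e_{2}


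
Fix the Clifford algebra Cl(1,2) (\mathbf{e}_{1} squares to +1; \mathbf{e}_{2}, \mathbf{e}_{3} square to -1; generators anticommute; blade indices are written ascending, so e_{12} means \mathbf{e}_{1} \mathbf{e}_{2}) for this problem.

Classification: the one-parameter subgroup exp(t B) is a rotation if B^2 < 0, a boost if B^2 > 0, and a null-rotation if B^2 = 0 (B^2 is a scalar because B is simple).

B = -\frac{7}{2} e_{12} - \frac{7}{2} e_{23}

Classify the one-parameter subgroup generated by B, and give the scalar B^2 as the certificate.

B^2 term by term: the squares give (-\frac{7}{2})^2*(e_{12})^2 + (-\frac{7}{2})^2*(e_{23})^2 = \frac{49}{4}*(+1) + \frac{49}{4}*(-1) = 0 (each basis 2-blade squares to minus the product of its generators' squares); cross terms between blades sharing an index anticommute and cancel. So B^2 = 0.
Answer: null-rotation, certificate B^2 = 0. Note: conjugating B changes its blade decomposition but never the scalar B^2 = 0, whose sign settles the classification.


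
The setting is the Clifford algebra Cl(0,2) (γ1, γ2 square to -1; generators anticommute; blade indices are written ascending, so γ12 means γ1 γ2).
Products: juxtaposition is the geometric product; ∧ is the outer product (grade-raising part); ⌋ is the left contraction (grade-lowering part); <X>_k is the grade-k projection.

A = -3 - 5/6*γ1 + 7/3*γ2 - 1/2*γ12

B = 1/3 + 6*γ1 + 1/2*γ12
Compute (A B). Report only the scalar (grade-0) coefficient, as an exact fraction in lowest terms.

step 1: 17/4 - 154/9*γ1 - 65/36*γ2 - 47/3*γ12
Answer: 17/4


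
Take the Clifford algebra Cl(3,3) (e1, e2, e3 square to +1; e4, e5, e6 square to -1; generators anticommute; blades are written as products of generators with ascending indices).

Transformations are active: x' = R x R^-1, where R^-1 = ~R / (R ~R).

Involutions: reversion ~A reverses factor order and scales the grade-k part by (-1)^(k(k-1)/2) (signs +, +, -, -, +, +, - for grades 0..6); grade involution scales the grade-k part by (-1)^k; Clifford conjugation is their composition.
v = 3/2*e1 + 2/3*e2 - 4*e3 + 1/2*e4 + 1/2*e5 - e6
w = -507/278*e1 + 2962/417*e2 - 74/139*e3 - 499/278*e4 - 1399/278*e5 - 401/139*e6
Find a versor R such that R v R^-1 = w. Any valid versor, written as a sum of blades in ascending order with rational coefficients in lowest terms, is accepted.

A norm check does it: q(v) = q(w) = 619/36, hence R = v + w = -45/139*e1 + 1080/139*e2 - 630/139*e3 - 180/139*e4 - 630/139*e5 - 540/139*e6 realises the map — parallel part kept, (v - w)/2 negated, v carried to w.
Answer: -45/139*e1 + 1080/139*e2 - 630/139*e3 - 180/139*e4 - 630/139*e5 - 540/139*e6


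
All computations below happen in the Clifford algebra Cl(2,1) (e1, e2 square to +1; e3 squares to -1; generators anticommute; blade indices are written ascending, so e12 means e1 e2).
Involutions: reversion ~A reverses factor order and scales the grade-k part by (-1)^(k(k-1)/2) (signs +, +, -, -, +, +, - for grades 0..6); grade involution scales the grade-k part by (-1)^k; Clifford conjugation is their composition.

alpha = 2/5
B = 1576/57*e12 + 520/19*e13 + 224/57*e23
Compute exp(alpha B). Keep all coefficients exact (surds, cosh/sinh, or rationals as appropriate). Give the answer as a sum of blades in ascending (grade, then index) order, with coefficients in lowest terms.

B^2 term by term: the squares give (1576/57)^2*(e12)^2 + (520/19)^2*(e13)^2 + (224/57)^2*(e23)^2 = 2483776/3249*(-1) + 270400/361*(+1) + 50176/3249*(+1) = 0 (each basis 2-blade squares to minus the product of its generators' squares); cross terms between blades sharing an index anticommute and cancel. So B^2 = 0.
B^2 = 0, and the exponential is exactly linear here: exp(alpha B) = 1 + alpha B (parabolic case).
Answer: 1 + 3152/285*e12 + 208/19*e13 + 448/285*e23


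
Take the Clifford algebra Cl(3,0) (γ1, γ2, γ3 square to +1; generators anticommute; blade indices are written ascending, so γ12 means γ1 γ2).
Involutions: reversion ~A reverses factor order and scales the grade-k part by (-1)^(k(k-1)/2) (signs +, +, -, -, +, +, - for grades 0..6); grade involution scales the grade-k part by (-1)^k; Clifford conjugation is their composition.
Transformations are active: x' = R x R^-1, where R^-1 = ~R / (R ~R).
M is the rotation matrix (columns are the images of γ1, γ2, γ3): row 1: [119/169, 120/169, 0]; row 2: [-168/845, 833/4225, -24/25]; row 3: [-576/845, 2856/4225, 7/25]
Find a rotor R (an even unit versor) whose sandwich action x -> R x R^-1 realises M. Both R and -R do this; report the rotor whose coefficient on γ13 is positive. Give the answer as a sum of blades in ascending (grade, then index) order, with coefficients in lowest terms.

Method: write R = a + b12*γ12 + b13*γ13 + b23*γ23 with a^2 + b12^2 + b13^2 + b23^2 = 1 (so R^-1 = ~R). Expanding the columns R e_j ~R gives tr M = 4a^2 - 1 and, from the antisymmetric part, M21 - M12 = -4a*b12, M13 - M31 = 4a*b13, M32 - M23 = -4a*b23.
Here tr M = 4991/4225, so a^2 = (1 + tr M)/4 = 2304/4225 and a = ±48/65. Taking a = 48/65: M21 - M12 = -768/845, M13 - M31 = 576/845, M32 - M23 = 6912/4225, giving b12 = 4/13, b13 = 3/13, b23 = -36/65, i.e. R = 48/65 + 4/13*γ12 + 3/13*γ13 - 36/65*γ23.
Its γ13 coefficient is already positive.
Answer: 48/65 + 4/13*γ12 + 3/13*γ13 - 36/65*γ23. Sheet selection: the two-to-one cover makes ±R indistinguishable at the matrix level (trace 4991/4225), so uniqueness comes from the required sign on γ13.
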